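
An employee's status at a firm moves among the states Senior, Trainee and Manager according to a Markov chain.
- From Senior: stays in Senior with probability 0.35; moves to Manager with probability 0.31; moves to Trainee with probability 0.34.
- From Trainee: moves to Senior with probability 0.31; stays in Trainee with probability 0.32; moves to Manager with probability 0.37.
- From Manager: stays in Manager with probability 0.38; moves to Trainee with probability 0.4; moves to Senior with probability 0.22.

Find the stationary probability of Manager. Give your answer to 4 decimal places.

Let the stationary distribution be π with π = πP and π_1 + π_2 + π_3 = 1.
π_1 = 0.35·π_1 + 0.31·π_2 + 0.22·π_3
π_2 = 0.34·π_1 + 0.32·π_2 + 0.4·π_3
Solving with the normalization constraint gives π = (0.2895, 0.3543, 0.3562).
So the stationary probability of Manager is 0.3562.

0.3562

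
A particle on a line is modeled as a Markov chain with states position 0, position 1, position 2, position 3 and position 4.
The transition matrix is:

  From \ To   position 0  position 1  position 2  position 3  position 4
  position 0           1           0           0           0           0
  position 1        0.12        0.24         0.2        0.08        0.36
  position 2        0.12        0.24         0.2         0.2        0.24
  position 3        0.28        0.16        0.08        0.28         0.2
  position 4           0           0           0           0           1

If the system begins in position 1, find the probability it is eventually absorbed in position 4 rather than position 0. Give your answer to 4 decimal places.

Let h(s) be the probability of absorption at position 4 starting from transient state s. Then h(position 4) = 1 and h(position 0) = 0. By first-step analysis:
h(position 1) = 0.12·0 + 0.24·h(position 1) + 0.2·h(position 2) + 0.08·h(position 3) + 0.36·1
h(position 2) = 0.12·0 + 0.24·h(position 1) + 0.2·h(position 2) + 0.2·h(position 3) + 0.24·1
h(position 3) = 0.28·0 + 0.16·h(position 1) + 0.08·h(position 2) + 0.28·h(position 3) + 0.2·1
Solving: h(position 1) = 0.6933, h(position 2) = 0.6335, h(position 3) = 0.5022.
Starting from position 1, the probability is 0.6933.

0.6933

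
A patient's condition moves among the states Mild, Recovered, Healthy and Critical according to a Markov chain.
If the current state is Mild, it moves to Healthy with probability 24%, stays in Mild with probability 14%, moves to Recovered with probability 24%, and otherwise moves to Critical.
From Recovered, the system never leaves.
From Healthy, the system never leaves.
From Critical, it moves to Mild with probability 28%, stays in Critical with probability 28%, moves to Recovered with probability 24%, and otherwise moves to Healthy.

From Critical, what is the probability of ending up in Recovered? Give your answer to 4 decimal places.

0.5335

Let h(s) be the probability of absorption at Recovered starting from transient state s. Then h(Recovered) = 1 and h(Healthy) = 0. By first-step analysis:
h(Mild) = 0.14·h(Mild) + 0.24·1 + 0.24·0 + 0.38·h(Critical)
h(Critical) = 0.28·h(Mild) + 0.24·1 + 0.2·0 + 0.28·h(Critical)
Solving: h(Mild) = 0.5148, h(Critical) = 0.5335.
Starting from Critical, the probability is 0.5335.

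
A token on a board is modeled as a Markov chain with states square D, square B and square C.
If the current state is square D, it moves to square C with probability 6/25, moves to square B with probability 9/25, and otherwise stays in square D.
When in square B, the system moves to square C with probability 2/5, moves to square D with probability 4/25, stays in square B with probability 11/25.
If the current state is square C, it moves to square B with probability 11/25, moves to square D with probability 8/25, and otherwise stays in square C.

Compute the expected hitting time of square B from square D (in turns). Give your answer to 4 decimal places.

Let t(s) be the expected number of turns to first reach square B from state s, with t(square B) = 0. Conditioning on the first turn:
t(square D) = 1 + 0.4·t(square D) + 0.24·t(square C)
t(square C) = 1 + 0.32·t(square D) + 0.24·t(square C)
Solving: t(square D) = 2.6371, t(square C) = 2.4262.
Expected turns from square D to square B: 2.6371.

2.6371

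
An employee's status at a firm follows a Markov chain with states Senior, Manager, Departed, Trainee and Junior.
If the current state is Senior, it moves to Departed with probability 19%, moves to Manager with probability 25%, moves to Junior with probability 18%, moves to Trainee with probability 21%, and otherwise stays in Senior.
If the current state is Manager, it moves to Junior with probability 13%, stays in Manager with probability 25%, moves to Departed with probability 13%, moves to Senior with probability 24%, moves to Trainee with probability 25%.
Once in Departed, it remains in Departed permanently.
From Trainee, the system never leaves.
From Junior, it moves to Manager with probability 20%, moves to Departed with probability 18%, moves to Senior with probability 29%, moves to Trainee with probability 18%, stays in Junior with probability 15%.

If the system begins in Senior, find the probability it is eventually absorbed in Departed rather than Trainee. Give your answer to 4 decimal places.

0.4473

Let h(s) be the probability of absorption at Departed starting from transient state s. Then h(Departed) = 1 and h(Trainee) = 0. By first-step analysis:
h(Senior) = 0.17·h(Senior) + 0.25·h(Manager) + 0.19·1 + 0.21·0 + 0.18·h(Junior)
h(Manager) = 0.24·h(Senior) + 0.25·h(Manager) + 0.13·1 + 0.25·0 + 0.13·h(Junior)
h(Junior) = 0.29·h(Senior) + 0.2·h(Manager) + 0.18·1 + 0.18·0 + 0.15·h(Junior)
Solving: h(Senior) = 0.4473, h(Manager) = 0.3958, h(Junior) = 0.4575.
Starting from Senior, the probability is 0.4473.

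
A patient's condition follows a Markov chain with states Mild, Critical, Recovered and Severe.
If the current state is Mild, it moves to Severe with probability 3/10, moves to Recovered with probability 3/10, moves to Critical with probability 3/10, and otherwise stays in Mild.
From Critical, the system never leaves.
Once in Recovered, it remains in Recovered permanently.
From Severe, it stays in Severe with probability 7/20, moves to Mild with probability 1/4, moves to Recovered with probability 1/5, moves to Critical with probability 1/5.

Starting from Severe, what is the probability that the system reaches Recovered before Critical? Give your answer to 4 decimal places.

0.5000

Let h(s) be the probability of absorption at Recovered starting from transient state s. Then h(Recovered) = 1 and h(Critical) = 0. By first-step analysis:
h(Mild) = 0.1·h(Mild) + 0.3·0 + 0.3·1 + 0.3·h(Severe)
h(Severe) = 0.25·h(Mild) + 0.2·0 + 0.2·1 + 0.35·h(Severe)
Solving: h(Mild) = 0.5000, h(Severe) = 0.5000.
Starting from Severe, the probability is 0.5000.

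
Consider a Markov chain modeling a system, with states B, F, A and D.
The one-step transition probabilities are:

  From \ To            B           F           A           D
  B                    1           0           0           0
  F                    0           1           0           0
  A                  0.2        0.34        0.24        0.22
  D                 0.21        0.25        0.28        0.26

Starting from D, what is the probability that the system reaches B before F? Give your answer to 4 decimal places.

Let h(s) be the probability of absorption at B starting from transient state s. Then h(B) = 1 and h(F) = 0. By first-step analysis:
h(A) = 0.2·1 + 0.34·0 + 0.24·h(A) + 0.22·h(D)
h(D) = 0.21·1 + 0.25·0 + 0.28·h(A) + 0.26·h(D)
Solving: h(A) = 0.3878, h(D) = 0.4305.
Starting from D, the probability is 0.4305.

0.4305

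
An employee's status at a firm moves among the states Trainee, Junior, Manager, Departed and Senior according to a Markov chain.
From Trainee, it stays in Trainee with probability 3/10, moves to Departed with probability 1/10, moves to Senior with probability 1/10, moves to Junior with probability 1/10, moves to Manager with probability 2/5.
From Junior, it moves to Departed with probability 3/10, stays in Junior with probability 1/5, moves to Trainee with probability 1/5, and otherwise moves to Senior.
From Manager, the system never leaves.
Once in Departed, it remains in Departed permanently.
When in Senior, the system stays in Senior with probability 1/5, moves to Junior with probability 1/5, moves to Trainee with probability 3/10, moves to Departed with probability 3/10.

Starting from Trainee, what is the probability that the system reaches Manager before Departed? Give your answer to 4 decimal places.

0.6572

Let h(s) be the probability of absorption at Manager starting from transient state s. Then h(Manager) = 1 and h(Departed) = 0. By first-step analysis:
h(Trainee) = 0.3·h(Trainee) + 0.1·h(Junior) + 0.4·1 + 0.1·0 + 0.1·h(Senior)
h(Junior) = 0.2·h(Trainee) + 0.2·h(Junior) + 0.3·0 + 0.3·h(Senior)
h(Senior) = 0.3·h(Trainee) + 0.2·h(Junior) + 0.3·0 + 0.2·h(Senior)
Solving: h(Trainee) = 0.6572, h(Junior) = 0.2833, h(Senior) = 0.3173.
Starting from Trainee, the probability is 0.6572.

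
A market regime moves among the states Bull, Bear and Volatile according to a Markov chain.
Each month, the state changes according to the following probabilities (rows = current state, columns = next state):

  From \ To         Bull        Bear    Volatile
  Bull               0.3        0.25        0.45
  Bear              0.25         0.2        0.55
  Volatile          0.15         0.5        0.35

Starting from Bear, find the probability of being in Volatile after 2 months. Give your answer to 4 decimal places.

0.4150

Sum over the intermediate state after 1 month:
P = P(Bear→Bull)·P(Bull→Volatile) + P(Bear→Bear)·P(Bear→Volatile) + P(Bear→Volatile)·P(Volatile→Volatile)
  = 0.25×0.45 + 0.2×0.55 + 0.55×0.35
  = 0.1125 + 0.1100 + 0.1925 = 0.4150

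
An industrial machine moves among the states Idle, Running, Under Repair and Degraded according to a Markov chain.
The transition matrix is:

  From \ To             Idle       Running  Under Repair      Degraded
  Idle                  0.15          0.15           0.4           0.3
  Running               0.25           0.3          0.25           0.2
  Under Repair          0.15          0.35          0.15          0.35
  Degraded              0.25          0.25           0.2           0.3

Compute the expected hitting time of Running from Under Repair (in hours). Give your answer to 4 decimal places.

3.5582

Let t(s) be the expected number of hours to first reach Running from state s, with t(Running) = 0. Conditioning on the first hour:
t(Idle) = 1 + 0.15·t(Idle) + 0.4·t(Under Repair) + 0.3·t(Degraded)
t(Under Repair) = 1 + 0.15·t(Idle) + 0.15·t(Under Repair) + 0.35·t(Degraded)
t(Degraded) = 1 + 0.25·t(Idle) + 0.2·t(Under Repair) + 0.3·t(Degraded)
Solving: t(Idle) = 4.2496, t(Under Repair) = 3.5582, t(Degraded) = 3.9629.
Expected hours from Under Repair to Running: 3.5582.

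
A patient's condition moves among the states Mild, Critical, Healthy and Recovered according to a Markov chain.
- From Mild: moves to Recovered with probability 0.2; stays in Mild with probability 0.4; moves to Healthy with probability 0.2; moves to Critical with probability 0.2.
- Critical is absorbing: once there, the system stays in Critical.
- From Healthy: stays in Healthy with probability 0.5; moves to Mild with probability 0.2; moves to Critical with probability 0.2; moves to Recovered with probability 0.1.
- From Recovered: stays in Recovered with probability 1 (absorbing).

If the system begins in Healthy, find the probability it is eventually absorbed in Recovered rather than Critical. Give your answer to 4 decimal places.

Let h(s) be the probability of absorption at Recovered starting from transient state s. Then h(Recovered) = 1 and h(Critical) = 0. By first-step analysis:
h(Mild) = 0.4·h(Mild) + 0.2·0 + 0.2·h(Healthy) + 0.2·1
h(Healthy) = 0.2·h(Mild) + 0.2·0 + 0.5·h(Healthy) + 0.1·1
Solving: h(Mild) = 0.4615, h(Healthy) = 0.3846.
Starting from Healthy, the probability is 0.3846.

0.3846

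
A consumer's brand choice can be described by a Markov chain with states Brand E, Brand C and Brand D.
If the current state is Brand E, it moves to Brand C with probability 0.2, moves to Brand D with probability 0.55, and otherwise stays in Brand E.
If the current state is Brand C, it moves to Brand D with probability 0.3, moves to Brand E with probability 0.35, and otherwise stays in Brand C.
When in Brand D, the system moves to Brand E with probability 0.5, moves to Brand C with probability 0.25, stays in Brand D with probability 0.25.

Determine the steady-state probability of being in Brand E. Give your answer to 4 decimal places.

Let the stationary distribution be π with π = πP and π_1 + π_2 + π_3 = 1.
π_1 = 0.25·π_1 + 0.35·π_2 + 0.5·π_3
π_2 = 0.2·π_1 + 0.35·π_2 + 0.25·π_3
Solving with the normalization constraint gives π = (0.3691, 0.2573, 0.3736).
So the stationary probability of Brand E is 0.3691.

0.3691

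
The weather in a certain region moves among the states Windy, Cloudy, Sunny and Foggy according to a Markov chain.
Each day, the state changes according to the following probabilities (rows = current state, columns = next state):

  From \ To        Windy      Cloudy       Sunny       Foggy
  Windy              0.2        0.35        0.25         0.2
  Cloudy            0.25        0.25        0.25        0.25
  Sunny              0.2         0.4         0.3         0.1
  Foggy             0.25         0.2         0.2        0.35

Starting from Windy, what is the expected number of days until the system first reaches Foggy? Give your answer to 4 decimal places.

5.2579

Let t(s) be the expected number of days to first reach Foggy from state s, with t(Foggy) = 0. Conditioning on the first day:
t(Windy) = 1 + 0.2·t(Windy) + 0.35·t(Cloudy) + 0.25·t(Sunny)
t(Cloudy) = 1 + 0.25·t(Windy) + 0.25·t(Cloudy) + 0.25·t(Sunny)
t(Sunny) = 1 + 0.2·t(Windy) + 0.4·t(Cloudy) + 0.3·t(Sunny)
Solving: t(Windy) = 5.2579, t(Cloudy) = 5.0189, t(Sunny) = 5.7987.
Expected days from Windy to Foggy: 5.2579.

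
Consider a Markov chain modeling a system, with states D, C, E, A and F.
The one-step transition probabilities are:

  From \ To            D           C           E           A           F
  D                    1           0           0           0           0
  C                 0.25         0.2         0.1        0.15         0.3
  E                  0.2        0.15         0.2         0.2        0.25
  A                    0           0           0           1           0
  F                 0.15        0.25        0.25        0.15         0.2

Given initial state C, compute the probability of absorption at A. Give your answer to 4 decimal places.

Let h(s) be the probability of absorption at A starting from transient state s. Then h(A) = 1 and h(D) = 0. By first-step analysis:
h(C) = 0.25·0 + 0.2·h(C) + 0.1·h(E) + 0.15·1 + 0.3·h(F)
h(E) = 0.2·0 + 0.15·h(C) + 0.2·h(E) + 0.2·1 + 0.25·h(F)
h(F) = 0.15·0 + 0.25·h(C) + 0.25·h(E) + 0.15·1 + 0.2·h(F)
Solving: h(C) = 0.4225, h(E) = 0.4755, h(F) = 0.4681.
Starting from C, the probability is 0.4225.

0.4225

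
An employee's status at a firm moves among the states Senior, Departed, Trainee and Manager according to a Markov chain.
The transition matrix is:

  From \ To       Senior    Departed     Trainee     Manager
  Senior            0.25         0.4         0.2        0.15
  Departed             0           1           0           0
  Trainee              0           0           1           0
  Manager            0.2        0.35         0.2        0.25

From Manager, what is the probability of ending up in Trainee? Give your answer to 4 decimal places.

0.3568

Let h(s) be the probability of absorption at Trainee starting from transient state s. Then h(Trainee) = 1 and h(Departed) = 0. By first-step analysis:
h(Senior) = 0.25·h(Senior) + 0.4·0 + 0.2·1 + 0.15·h(Manager)
h(Manager) = 0.2·h(Senior) + 0.35·0 + 0.2·1 + 0.25·h(Manager)
Solving: h(Senior) = 0.3380, h(Manager) = 0.3568.
Starting from Manager, the probability is 0.3568.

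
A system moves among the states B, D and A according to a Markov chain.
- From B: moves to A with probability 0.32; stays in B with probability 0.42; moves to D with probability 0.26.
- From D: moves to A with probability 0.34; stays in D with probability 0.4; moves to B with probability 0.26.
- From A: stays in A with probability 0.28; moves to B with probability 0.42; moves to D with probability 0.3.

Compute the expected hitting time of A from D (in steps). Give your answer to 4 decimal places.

Let t(s) be the expected number of steps to first reach A from state s, with t(A) = 0. Conditioning on the first step:
t(B) = 1 + 0.42·t(B) + 0.26·t(D)
t(D) = 1 + 0.26·t(B) + 0.4·t(D)
Solving: t(B) = 3.0670, t(D) = 2.9957.
Expected steps from D to A: 2.9957.

2.9957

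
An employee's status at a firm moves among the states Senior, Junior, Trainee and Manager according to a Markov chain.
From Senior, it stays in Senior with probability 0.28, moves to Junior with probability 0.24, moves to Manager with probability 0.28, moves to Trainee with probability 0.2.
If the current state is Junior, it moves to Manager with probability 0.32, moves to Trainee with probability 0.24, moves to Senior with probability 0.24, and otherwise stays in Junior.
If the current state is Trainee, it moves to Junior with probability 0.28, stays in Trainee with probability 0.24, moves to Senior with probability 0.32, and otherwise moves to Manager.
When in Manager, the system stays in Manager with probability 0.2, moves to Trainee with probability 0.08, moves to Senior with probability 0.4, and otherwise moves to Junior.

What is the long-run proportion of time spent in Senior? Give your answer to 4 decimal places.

Let the stationary distribution be π with π = πP and π_1 + π_2 + π_3 + π_4 = 1.
π_1 = 0.28·π_1 + 0.24·π_2 + 0.32·π_3 + 0.4·π_4
π_2 = 0.24·π_1 + 0.2·π_2 + 0.28·π_3 + 0.32·π_4
π_3 = 0.2·π_1 + 0.24·π_2 + 0.24·π_3 + 0.08·π_4
Solving with the normalization constraint gives π = (0.3070, 0.2571, 0.1881, 0.2479).
So the stationary probability of Senior is 0.3070.

0.3070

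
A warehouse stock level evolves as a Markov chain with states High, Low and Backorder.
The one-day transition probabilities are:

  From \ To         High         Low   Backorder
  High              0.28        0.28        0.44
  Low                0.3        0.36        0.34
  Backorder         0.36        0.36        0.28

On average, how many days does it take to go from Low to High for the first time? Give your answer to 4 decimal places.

3.1324

Let t(s) be the expected number of days to first reach High from state s, with t(High) = 0. Conditioning on the first day:
t(Low) = 1 + 0.36·t(Low) + 0.34·t(Backorder)
t(Backorder) = 1 + 0.36·t(Low) + 0.28·t(Backorder)
Solving: t(Low) = 3.1324, t(Backorder) = 2.9551.
Expected days from Low to High: 3.1324.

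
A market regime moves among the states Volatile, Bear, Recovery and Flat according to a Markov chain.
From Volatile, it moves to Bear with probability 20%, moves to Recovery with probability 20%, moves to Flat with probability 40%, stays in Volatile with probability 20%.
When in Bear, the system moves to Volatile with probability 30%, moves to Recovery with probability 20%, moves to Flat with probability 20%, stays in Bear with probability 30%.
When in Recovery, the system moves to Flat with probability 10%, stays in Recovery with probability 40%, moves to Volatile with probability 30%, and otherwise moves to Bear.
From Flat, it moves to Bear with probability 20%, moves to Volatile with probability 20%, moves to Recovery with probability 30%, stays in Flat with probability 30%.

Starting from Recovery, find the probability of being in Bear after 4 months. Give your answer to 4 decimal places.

0.2222

Propagate the distribution vector 4 months from Recovery.
After 0 months: (0.0000, 0.0000, 1.0000, 0.0000)
After 1 month: (0.3000, 0.2000, 0.4000, 0.1000)
After 2 months: (0.2600, 0.2200, 0.2900, 0.2300)
After 3 months: (0.2510, 0.2220, 0.2810, 0.2460)
After 4 months: (0.2503, 0.2222, 0.2808, 0.2467)
P(in Bear after 4 months) = 0.2222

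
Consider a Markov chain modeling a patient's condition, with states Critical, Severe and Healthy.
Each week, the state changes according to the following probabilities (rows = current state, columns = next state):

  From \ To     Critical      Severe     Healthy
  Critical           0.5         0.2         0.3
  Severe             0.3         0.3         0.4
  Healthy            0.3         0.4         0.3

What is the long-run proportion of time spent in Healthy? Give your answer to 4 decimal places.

0.3295

Let the stationary distribution be π with π = πP and π_1 + π_2 + π_3 = 1.
π_1 = 0.5·π_1 + 0.3·π_2 + 0.3·π_3
π_2 = 0.2·π_1 + 0.3·π_2 + 0.4·π_3
Solving with the normalization constraint gives π = (0.3750, 0.2955, 0.3295).
So the stationary probability of Healthy is 0.3295.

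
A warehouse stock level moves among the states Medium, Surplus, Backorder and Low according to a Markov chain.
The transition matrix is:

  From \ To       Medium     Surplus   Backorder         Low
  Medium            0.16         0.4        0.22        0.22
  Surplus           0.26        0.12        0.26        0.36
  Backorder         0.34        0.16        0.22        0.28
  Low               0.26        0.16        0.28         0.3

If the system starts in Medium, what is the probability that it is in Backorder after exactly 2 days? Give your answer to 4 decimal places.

Propagate the distribution vector 2 days from Medium.
After 0 days: (1.0000, 0.0000, 0.0000, 0.0000)
After 1 day: (0.1600, 0.4000, 0.2200, 0.2200)
After 2 days: (0.2616, 0.1824, 0.2492, 0.3068)
P(in Backorder after 2 days) = 0.2492

0.2492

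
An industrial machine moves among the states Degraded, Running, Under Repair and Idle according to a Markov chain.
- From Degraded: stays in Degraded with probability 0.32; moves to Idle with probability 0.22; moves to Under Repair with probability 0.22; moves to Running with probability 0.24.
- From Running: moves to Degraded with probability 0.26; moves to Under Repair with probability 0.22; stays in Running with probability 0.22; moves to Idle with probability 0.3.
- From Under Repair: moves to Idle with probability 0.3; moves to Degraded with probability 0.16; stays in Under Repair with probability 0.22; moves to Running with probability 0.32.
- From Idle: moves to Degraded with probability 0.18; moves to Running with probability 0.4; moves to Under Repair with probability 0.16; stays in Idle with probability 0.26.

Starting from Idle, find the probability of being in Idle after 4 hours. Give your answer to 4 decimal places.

Propagate the distribution vector 4 hours from Idle.
After 0 hours: (0.0000, 0.0000, 0.0000, 1.0000)
After 1 hour: (0.1800, 0.4000, 0.1600, 0.2600)
After 2 hours: (0.2340, 0.2864, 0.2044, 0.2752)
After 3 hours: (0.2316, 0.2947, 0.2035, 0.2703)
After 4 hours: (0.2319, 0.2936, 0.2038, 0.2707)
P(in Idle after 4 hours) = 0.2707

0.2707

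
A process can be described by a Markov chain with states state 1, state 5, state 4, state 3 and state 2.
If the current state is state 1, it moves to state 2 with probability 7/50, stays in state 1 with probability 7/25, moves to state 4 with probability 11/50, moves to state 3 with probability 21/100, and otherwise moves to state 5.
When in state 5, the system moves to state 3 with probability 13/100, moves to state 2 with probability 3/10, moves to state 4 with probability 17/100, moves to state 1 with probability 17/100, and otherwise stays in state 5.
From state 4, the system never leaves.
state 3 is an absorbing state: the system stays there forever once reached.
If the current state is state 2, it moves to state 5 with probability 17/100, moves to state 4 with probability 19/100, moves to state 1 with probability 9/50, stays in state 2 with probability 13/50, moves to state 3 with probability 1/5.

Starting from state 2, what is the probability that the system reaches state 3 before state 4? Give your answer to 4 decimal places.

Let h(s) be the probability of absorption at state 3 starting from transient state s. Then h(state 3) = 1 and h(state 4) = 0. By first-step analysis:
h(state 1) = 0.28·h(state 1) + 0.15·h(state 5) + 0.22·0 + 0.21·1 + 0.14·h(state 2)
h(state 5) = 0.17·h(state 1) + 0.23·h(state 5) + 0.17·0 + 0.13·1 + 0.3·h(state 2)
h(state 2) = 0.18·h(state 1) + 0.17·h(state 5) + 0.19·0 + 0.2·1 + 0.26·h(state 2)
Solving: h(state 1) = 0.4860, h(state 5) = 0.4695, h(state 2) = 0.4963.
Starting from state 2, the probability is 0.4963.

0.4963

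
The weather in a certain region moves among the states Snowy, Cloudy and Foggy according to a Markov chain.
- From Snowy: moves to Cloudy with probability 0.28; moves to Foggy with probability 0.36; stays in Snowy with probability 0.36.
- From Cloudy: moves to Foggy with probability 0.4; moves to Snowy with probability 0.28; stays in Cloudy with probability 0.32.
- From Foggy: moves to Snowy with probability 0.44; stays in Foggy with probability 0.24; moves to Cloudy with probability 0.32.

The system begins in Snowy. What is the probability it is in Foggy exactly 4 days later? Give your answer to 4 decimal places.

0.3323

Propagate the distribution vector 4 days from Snowy.
After 0 days: (1.0000, 0.0000, 0.0000)
After 1 day: (0.3600, 0.2800, 0.3600)
After 2 days: (0.3664, 0.3056, 0.3280)
After 3 days: (0.3618, 0.3053, 0.3329)
After 4 days: (0.3622, 0.3055, 0.3323)
P(in Foggy after 4 days) = 0.3323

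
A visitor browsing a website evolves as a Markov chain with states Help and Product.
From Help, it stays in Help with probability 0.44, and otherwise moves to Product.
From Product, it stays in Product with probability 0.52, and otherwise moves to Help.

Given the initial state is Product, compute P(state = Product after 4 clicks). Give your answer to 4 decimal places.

0.5385

Propagate the distribution vector 4 clicks from Product.
After 0 clicks: (0.0000, 1.0000)
After 1 click: (0.4800, 0.5200)
After 2 clicks: (0.4608, 0.5392)
After 3 clicks: (0.4616, 0.5384)
After 4 clicks: (0.4615, 0.5385)
P(in Product after 4 clicks) = 0.5385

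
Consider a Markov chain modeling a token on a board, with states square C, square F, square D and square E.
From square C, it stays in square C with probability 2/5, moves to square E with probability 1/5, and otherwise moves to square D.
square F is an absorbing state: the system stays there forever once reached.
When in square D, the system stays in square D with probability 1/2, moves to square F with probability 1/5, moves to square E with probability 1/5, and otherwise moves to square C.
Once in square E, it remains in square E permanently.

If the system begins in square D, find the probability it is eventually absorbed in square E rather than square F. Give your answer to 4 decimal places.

0.5385

Let h(s) be the probability of absorption at square E starting from transient state s. Then h(square E) = 1 and h(square F) = 0. By first-step analysis:
h(square C) = 0.4·h(square C) + 0.4·h(square D) + 0.2·1
h(square D) = 0.1·h(square C) + 0.2·0 + 0.5·h(square D) + 0.2·1
Solving: h(square C) = 0.6923, h(square D) = 0.5385.
Starting from square D, the probability is 0.5385.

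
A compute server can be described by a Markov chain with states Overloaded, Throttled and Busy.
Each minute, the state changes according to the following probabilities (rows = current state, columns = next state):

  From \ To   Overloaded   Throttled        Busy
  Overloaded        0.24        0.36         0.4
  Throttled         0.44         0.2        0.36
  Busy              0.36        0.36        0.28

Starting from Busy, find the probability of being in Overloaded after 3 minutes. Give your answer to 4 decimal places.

Propagate the distribution vector 3 minutes from Busy.
After 0 minutes: (0.0000, 0.0000, 1.0000)
After 1 minute: (0.3600, 0.3600, 0.2800)
After 2 minutes: (0.3456, 0.3024, 0.3520)
After 3 minutes: (0.3427, 0.3116, 0.3457)
P(in Overloaded after 3 minutes) = 0.3427

0.3427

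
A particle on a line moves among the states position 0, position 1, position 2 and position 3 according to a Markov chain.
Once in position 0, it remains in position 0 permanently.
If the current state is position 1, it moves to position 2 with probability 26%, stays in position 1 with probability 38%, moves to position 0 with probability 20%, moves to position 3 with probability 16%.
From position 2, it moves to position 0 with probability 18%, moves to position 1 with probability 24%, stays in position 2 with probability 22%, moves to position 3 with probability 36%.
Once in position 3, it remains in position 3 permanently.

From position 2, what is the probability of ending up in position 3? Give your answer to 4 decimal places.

Let h(s) be the probability of absorption at position 3 starting from transient state s. Then h(position 3) = 1 and h(position 0) = 0. By first-step analysis:
h(position 1) = 0.2·0 + 0.38·h(position 1) + 0.26·h(position 2) + 0.16·1
h(position 2) = 0.18·0 + 0.24·h(position 1) + 0.22·h(position 2) + 0.36·1
Solving: h(position 1) = 0.5185, h(position 2) = 0.6211.
Starting from position 2, the probability is 0.6211.

0.6211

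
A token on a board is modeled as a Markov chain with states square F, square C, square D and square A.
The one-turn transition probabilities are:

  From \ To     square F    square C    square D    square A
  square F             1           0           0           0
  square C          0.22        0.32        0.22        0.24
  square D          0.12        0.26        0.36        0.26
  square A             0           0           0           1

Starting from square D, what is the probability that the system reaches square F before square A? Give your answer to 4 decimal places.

Let h(s) be the probability of absorption at square F starting from transient state s. Then h(square F) = 1 and h(square A) = 0. By first-step analysis:
h(square C) = 0.22·1 + 0.32·h(square C) + 0.22·h(square D) + 0.24·0
h(square D) = 0.12·1 + 0.26·h(square C) + 0.36·h(square D) + 0.26·0
Solving: h(square C) = 0.4423, h(square D) = 0.3672.
Starting from square D, the probability is 0.3672.

0.3672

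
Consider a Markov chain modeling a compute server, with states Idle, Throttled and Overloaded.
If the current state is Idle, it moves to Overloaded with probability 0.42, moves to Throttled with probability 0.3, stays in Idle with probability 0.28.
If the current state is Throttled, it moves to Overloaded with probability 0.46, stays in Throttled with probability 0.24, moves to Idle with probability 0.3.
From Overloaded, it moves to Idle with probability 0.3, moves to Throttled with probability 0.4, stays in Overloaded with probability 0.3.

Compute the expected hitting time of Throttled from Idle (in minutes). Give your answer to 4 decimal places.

2.9630

Let t(s) be the expected number of minutes to first reach Throttled from state s, with t(Throttled) = 0. Conditioning on the first minute:
t(Idle) = 1 + 0.28·t(Idle) + 0.42·t(Overloaded)
t(Overloaded) = 1 + 0.3·t(Idle) + 0.3·t(Overloaded)
Solving: t(Idle) = 2.9630, t(Overloaded) = 2.6984.
Expected minutes from Idle to Throttled: 2.9630.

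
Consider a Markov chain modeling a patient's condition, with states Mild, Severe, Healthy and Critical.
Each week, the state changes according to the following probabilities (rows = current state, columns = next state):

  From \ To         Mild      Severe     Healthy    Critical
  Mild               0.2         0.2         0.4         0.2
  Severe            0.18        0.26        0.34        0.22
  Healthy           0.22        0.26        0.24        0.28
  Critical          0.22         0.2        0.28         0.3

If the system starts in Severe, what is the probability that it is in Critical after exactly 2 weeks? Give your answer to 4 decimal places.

Propagate the distribution vector 2 weeks from Severe.
After 0 weeks: (0.0000, 1.0000, 0.0000, 0.0000)
After 1 week: (0.1800, 0.2600, 0.3400, 0.2200)
After 2 weeks: (0.2060, 0.2360, 0.3036, 0.2544)
P(in Critical after 2 weeks) = 0.2544

0.2544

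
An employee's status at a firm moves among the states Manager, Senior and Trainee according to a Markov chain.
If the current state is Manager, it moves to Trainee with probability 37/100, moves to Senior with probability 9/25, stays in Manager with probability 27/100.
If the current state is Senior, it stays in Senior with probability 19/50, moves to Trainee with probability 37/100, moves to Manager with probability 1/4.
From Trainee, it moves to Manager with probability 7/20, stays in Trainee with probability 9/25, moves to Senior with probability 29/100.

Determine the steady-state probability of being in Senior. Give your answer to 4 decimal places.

Let the stationary distribution be π with π = πP and π_1 + π_2 + π_3 = 1.
π_1 = 0.27·π_1 + 0.25·π_2 + 0.35·π_3
π_2 = 0.36·π_1 + 0.38·π_2 + 0.29·π_3
Solving with the normalization constraint gives π = (0.2925, 0.3412, 0.3663).
So the stationary probability of Senior is 0.3412.

0.3412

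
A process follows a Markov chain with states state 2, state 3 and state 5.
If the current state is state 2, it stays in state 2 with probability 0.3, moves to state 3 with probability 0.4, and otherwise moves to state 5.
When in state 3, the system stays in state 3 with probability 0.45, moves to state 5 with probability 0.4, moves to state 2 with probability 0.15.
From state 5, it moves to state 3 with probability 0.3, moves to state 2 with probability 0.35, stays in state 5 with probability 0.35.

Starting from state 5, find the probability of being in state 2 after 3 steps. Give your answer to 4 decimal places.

Propagate the distribution vector 3 steps from state 5.
After 0 steps: (0.0000, 0.0000, 1.0000)
After 1 step: (0.3500, 0.3000, 0.3500)
After 2 steps: (0.2725, 0.3800, 0.3475)
After 3 steps: (0.2604, 0.3843, 0.3554)
P(in state 2 after 3 steps) = 0.2604

0.2604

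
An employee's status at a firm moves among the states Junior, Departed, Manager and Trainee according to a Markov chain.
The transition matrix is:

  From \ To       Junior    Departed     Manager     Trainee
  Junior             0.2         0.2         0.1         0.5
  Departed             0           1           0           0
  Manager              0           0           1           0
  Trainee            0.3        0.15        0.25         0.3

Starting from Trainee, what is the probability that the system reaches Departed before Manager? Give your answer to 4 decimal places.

Let h(s) be the probability of absorption at Departed starting from transient state s. Then h(Departed) = 1 and h(Manager) = 0. By first-step analysis:
h(Junior) = 0.2·h(Junior) + 0.2·1 + 0.1·0 + 0.5·h(Trainee)
h(Trainee) = 0.3·h(Junior) + 0.15·1 + 0.25·0 + 0.3·h(Trainee)
Solving: h(Junior) = 0.5244, h(Trainee) = 0.4390.
Starting from Trainee, the probability is 0.4390.

0.4390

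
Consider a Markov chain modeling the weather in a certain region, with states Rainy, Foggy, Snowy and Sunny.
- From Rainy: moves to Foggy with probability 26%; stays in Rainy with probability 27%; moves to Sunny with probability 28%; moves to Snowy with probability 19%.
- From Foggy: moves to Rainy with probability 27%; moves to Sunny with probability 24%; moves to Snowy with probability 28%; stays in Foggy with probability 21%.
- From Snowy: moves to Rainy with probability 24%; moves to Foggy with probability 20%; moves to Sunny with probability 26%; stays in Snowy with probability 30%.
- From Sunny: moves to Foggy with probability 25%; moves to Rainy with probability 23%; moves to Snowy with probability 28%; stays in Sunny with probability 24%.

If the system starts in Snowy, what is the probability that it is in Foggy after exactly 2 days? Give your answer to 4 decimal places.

0.2294

Propagate the distribution vector 2 days from Snowy.
After 0 days: (0.0000, 0.0000, 1.0000, 0.0000)
After 1 day: (0.2400, 0.2000, 0.3000, 0.2600)
After 2 days: (0.2506, 0.2294, 0.2644, 0.2556)
P(in Foggy after 2 days) = 0.2294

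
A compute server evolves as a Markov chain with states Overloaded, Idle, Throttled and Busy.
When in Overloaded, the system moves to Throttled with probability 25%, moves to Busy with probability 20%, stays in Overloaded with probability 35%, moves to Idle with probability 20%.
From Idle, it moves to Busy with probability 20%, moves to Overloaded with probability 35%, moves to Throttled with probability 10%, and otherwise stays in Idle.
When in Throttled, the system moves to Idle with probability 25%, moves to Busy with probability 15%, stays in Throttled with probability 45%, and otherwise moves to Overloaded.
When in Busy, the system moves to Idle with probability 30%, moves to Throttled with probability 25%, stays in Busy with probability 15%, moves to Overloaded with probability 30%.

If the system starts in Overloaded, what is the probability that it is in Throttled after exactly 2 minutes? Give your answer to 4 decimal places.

Propagate the distribution vector 2 minutes from Overloaded.
After 0 minutes: (1.0000, 0.0000, 0.0000, 0.0000)
After 1 minute: (0.3500, 0.2000, 0.2500, 0.2000)
After 2 minutes: (0.2900, 0.2625, 0.2700, 0.1775)
P(in Throttled after 2 minutes) = 0.2700

0.2700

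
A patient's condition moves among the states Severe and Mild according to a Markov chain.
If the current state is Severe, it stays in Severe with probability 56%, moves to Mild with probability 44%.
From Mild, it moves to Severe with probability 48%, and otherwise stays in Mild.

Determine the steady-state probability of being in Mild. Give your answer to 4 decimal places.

Let the stationary distribution be π with π = πP and π_1 + π_2 = 1.
π_1 = 0.56·π_1 + 0.48·π_2
Solving with the normalization constraint gives π = (0.5217, 0.4783).
So the stationary probability of Mild is 0.4783.

0.4783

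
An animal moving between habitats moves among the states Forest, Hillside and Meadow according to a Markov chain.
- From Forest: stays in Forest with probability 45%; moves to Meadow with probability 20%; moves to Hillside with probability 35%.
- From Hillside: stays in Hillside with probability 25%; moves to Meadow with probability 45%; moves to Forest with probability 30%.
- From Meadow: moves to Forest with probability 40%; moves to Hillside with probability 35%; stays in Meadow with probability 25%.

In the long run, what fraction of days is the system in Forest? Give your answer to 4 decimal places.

0.3876

Let the stationary distribution be π with π = πP and π_1 + π_2 + π_3 = 1.
π_1 = 0.45·π_1 + 0.3·π_2 + 0.4·π_3
π_2 = 0.35·π_1 + 0.25·π_2 + 0.35·π_3
Solving with the normalization constraint gives π = (0.3876, 0.3182, 0.2943).
So the stationary probability of Forest is 0.3876.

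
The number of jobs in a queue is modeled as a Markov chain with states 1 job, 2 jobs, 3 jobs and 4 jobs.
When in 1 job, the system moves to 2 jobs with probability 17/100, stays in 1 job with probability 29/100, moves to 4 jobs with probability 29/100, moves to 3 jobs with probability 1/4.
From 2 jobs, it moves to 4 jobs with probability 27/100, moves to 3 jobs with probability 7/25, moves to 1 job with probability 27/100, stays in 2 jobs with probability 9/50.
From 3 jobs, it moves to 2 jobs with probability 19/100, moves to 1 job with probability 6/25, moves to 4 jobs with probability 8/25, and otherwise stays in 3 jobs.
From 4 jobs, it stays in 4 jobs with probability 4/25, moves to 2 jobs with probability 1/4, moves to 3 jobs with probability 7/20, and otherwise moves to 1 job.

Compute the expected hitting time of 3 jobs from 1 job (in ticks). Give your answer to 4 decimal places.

3.5576

Let t(s) be the expected number of ticks to first reach 3 jobs from state s, with t(3 jobs) = 0. Conditioning on the first tick:
t(1 job) = 1 + 0.29·t(1 job) + 0.17·t(2 jobs) + 0.29·t(4 jobs)
t(2 jobs) = 1 + 0.27·t(1 job) + 0.18·t(2 jobs) + 0.27·t(4 jobs)
t(4 jobs) = 1 + 0.24·t(1 job) + 0.25·t(2 jobs) + 0.16·t(4 jobs)
Solving: t(1 job) = 3.5576, t(2 jobs) = 3.4563, t(4 jobs) = 3.2356.
Expected ticks from 1 job to 3 jobs: 3.5576.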